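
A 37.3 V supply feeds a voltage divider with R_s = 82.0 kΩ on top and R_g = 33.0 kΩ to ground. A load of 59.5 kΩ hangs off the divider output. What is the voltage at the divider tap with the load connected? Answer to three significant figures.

The load sits in parallel with R_g: R_g‖R_L = (33.0 × 59.5) / (33.0 + 59.5) = 21.23 kΩ.
V_out = 37.3 × 21.23 / (82.0 + 21.23) = 37.3 × 21.23/103.2 = 7.67 V.

V_out ≈ 7.67 V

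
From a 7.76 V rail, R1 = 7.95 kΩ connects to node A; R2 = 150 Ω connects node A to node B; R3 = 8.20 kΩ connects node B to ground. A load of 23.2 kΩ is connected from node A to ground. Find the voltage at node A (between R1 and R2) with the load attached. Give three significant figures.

Below node A the series string R2+R3 = 8350 Ω sits in parallel with the 23200 Ω load: 6140 Ω.
V_A = 7.76 × 6140/(7950 + 6140) = 3.38 V.

V ≈ 3.38 V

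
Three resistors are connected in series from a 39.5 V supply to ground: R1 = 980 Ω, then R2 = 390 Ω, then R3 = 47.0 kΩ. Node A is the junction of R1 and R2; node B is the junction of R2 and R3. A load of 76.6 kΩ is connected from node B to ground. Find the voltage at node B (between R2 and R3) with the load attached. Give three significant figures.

V ≈ 37.7 V

At node B, R3 is in parallel with the load: R3‖R_L = 29130 Ω.
Below node A the resistance is R2 + (R3‖R_L) = 29520 Ω, so V_A = 39.5 × 29520/30500 = 38.23 V.
Then V_B = V_A × (R3‖R_L)/(R2 + R3‖R_L) = 38.23 × 29130/29520 = 37.7 V.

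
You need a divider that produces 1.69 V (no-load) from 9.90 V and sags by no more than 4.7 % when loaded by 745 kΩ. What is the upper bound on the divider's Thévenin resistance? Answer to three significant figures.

Loading drop = R_th/(R_th + R_L) ≤ 0.0470, so R_th ≤ R_L · ε/(1−ε) = 745 kΩ × 0.0470/0.9530 = 36.7 kΩ.
(Any R1, R2 with R2/(R1+R2) = 0.171 and R1‖R2 ≤ 36.7 kΩ will meet the spec.)

R_th ≤ 36.7 kΩ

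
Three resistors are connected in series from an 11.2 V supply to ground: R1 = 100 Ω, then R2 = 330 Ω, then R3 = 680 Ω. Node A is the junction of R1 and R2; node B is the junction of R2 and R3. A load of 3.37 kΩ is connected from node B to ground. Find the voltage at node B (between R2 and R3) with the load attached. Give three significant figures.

At node B, R3 is in parallel with the load: R3‖R_L = 565.8 Ω.
Below node A the resistance is R2 + (R3‖R_L) = 895.8 Ω, so V_A = 11.2 × 895.8/995.8 = 10.08 V.
Then V_B = V_A × (R3‖R_L)/(R2 + R3‖R_L) = 10.08 × 565.8/895.8 = 6.36 V.

V ≈ 6.36 V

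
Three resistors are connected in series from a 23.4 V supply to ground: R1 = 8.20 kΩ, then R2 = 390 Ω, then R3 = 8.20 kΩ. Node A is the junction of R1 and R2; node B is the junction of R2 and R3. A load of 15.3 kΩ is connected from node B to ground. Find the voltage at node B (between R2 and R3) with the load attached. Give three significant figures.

At node B, R3 is in parallel with the load: R3‖R_L = 5339 Ω.
Below node A the resistance is R2 + (R3‖R_L) = 5729 Ω, so V_A = 23.4 × 5729/13930 = 9.624 V.
Then V_B = V_A × (R3‖R_L)/(R2 + R3‖R_L) = 9.624 × 5339/5729 = 8.97 V.

V ≈ 8.97 V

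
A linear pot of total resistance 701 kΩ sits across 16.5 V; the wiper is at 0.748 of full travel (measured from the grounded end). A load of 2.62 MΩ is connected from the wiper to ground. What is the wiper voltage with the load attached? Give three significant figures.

The wiper splits the pot into (1−α)R = 176.7 kΩ above and αR = 524.3 kΩ below.
Lower section ‖ load = 436.9 kΩ.
V_wiper = 16.5 × 436.9/(176.7 + 436.9) = 11.7 V.

V ≈ 11.7 V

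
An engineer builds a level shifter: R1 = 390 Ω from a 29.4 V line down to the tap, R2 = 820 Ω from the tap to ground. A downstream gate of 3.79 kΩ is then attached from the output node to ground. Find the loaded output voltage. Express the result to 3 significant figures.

The load sits in parallel with R2: R2‖R_L = (820 × 3790) / (820 + 3790) = 674.1 Ω.
V_out = 29.4 × 674.1 / (390 + 674.1) = 29.4 × 674.1/1064 = 18.6 V.

V_out ≈ 18.6 V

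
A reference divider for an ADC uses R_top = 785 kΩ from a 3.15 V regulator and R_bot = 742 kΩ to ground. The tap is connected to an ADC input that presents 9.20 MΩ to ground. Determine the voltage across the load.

V_out ≈ 1.47 V

The load sits in parallel with R_bot: R_bot‖R_L = (742 × 9200) / (742 + 9200) = 686.6 kΩ.
V_out = 3.15 × 686.6 / (785 + 686.6) = 3.15 × 686.6/1472 = 1.47 V.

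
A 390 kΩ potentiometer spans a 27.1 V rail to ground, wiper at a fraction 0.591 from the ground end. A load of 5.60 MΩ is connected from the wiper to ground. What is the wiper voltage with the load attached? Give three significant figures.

The wiper splits the pot into (1−α)R = 159.5 kΩ above and αR = 230.5 kΩ below.
Lower section ‖ load = 221.4 kΩ.
V_wiper = 27.1 × 221.4/(159.5 + 221.4) = 15.8 V.

V ≈ 15.8 V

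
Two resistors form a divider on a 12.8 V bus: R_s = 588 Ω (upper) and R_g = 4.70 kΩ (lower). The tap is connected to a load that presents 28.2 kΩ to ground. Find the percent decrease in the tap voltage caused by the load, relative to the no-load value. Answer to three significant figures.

1.82 %

The divider's output (Thévenin) resistance is R_s‖R_g = 522.6 Ω.
Fractional drop under load = R_th/(R_th + R_L) = 522.6 / (522.6 + 28200) = 0.01820.
So the output falls by 1.82 %.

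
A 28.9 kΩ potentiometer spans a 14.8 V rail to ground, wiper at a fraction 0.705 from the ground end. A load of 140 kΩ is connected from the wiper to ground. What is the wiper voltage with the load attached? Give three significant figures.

The wiper splits the pot into (1−α)R = 8.526 kΩ above and αR = 20.37 kΩ below.
Lower section ‖ load = 17.79 kΩ.
V_wiper = 14.8 × 17.79/(8.526 + 17.79) = 10.0 V.

V ≈ 10.0 V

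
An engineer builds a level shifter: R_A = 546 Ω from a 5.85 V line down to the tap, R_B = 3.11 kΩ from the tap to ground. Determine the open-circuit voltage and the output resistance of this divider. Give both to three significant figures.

V_th = 4.98 V, R_th = 464 Ω

V_th is the open-circuit tap voltage: 5.85 × 3110/(546 + 3110) = 4.98 V.
With the supply zeroed, R_A and R_B appear in parallel from the tap: R_th = R_A‖R_B = (546 × 3110)/3656 = 464 Ω.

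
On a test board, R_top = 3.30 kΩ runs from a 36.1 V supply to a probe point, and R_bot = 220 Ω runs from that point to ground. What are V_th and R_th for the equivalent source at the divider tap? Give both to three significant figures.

V_th is the open-circuit tap voltage: 36.1 × 220/(3300 + 220) = 2.26 V.
With the supply zeroed, R_top and R_bot appear in parallel from the tap: R_th = R_top‖R_bot = (3300 × 220)/3520 = 206 Ω.

V_th = 2.26 V, R_th = 206 Ω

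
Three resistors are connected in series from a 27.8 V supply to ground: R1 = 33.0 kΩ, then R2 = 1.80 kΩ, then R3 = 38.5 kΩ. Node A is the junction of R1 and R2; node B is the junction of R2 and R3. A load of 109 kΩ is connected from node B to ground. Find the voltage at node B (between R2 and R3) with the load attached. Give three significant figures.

At node B, R3 is in parallel with the load: R3‖R_L = 28.45 kΩ.
Below node A the resistance is R2 + (R3‖R_L) = 30.25 kΩ, so V_A = 27.8 × 30.25/63.25 = 13.30 V.
Then V_B = V_A × (R3‖R_L)/(R2 + R3‖R_L) = 13.30 × 28.45/30.25 = 12.5 V.

V ≈ 12.5 V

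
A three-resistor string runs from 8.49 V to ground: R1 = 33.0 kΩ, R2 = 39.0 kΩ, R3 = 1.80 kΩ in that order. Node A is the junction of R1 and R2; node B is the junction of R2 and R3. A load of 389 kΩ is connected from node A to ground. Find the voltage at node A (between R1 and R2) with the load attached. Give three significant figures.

Below node A the series string R2+R3 = 40.80 kΩ sits in parallel with the 389 kΩ load: 36.93 kΩ.
V_A = 8.49 × 36.93/(33.0 + 36.93) = 4.48 V.

V ≈ 4.48 V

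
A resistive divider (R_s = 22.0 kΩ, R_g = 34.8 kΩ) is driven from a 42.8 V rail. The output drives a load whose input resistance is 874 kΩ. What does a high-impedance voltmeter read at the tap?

The load sits in parallel with R_g: R_g‖R_L = (34.8 × 874) / (34.8 + 874) = 33.47 kΩ.
V_out = 42.8 × 33.47 / (22.0 + 33.47) = 42.8 × 33.47/55.47 = 25.8 V.

V_out ≈ 25.8 V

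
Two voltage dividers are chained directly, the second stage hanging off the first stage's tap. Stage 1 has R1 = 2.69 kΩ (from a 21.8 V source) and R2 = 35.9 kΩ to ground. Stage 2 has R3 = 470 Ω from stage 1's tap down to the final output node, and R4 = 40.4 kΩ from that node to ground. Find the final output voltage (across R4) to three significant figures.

V_out ≈ 18.9 V

Stage 2 presents R3+R4 = 40870 Ω as a load on stage 1's tap.
Stage 1's lower leg becomes R2‖(R3+R4) = 19110 Ω, so V_mid = 21.8 × 19110/21800 = 19.11 V.
Stage 2 is itself unloaded: V_out = V_mid × R4/(R3+R4) = 19.11 × 40400/40870 = 18.9 V.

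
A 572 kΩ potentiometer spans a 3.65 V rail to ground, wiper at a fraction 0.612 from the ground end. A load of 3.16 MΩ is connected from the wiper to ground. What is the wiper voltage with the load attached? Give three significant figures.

V ≈ 2.14 V

The wiper splits the pot into (1−α)R = 221.9 kΩ above and αR = 350.1 kΩ below.
Lower section ‖ load = 315.2 kΩ.
V_wiper = 3.65 × 315.2/(221.9 + 315.2) = 2.14 V.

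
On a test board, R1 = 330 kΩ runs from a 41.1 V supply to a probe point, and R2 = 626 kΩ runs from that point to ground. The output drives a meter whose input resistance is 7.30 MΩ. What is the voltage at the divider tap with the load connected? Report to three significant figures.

V_out ≈ 26.1 V

The load sits in parallel with R2: R2‖R_L = (626 × 7300) / (626 + 7300) = 576.6 kΩ.
V_out = 41.1 × 576.6 / (330 + 576.6) = 41.1 × 576.6/906.6 = 26.1 V.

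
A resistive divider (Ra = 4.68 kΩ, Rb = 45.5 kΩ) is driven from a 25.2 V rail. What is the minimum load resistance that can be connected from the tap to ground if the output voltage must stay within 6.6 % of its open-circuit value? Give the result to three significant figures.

R_L(min) ≈ 60.1 kΩ

Output resistance R_th = Ra‖Rb = (4.68 × 45.5)/50.18 = 4.244 kΩ.
The fractional drop is R_th/(R_th + R_L); requiring this ≤ 0.0660 gives R_L ≥ R_th(1/0.0660 − 1) = 4.244 × 14.15 = 60.1 kΩ.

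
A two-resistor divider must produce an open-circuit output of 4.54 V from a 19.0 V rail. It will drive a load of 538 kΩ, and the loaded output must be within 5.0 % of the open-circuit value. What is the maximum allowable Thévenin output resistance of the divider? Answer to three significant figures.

R_th ≤ 28.3 kΩ

Loading drop = R_th/(R_th + R_L) ≤ 0.0500, so R_th ≤ R_L · ε/(1−ε) = 538 kΩ × 0.0500/0.9500 = 28.3 kΩ.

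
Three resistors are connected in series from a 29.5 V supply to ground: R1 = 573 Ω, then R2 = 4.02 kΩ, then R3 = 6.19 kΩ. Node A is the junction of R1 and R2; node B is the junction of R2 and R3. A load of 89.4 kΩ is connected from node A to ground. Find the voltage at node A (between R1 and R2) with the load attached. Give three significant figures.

Below node A the series string R2+R3 = 10210 Ω sits in parallel with the 89400 Ω load: 9163 Ω.
V_A = 29.5 × 9163/(573 + 9163) = 27.8 V.

V ≈ 27.8 V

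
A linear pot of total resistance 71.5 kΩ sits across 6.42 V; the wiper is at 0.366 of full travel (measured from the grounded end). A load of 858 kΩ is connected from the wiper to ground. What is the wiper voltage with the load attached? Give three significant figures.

V ≈ 2.31 V

The wiper splits the pot into (1−α)R = 45.33 kΩ above and αR = 26.17 kΩ below.
Lower section ‖ load = 25.39 kΩ.
V_wiper = 6.42 × 25.39/(45.33 + 25.39) = 2.31 V.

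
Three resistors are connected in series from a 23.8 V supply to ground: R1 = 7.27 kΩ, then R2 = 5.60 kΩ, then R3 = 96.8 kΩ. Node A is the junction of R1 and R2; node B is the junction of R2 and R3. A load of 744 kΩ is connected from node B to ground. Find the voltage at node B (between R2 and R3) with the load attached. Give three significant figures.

At node B, R3 is in parallel with the load: R3‖R_L = 85.66 kΩ.
Below node A the resistance is R2 + (R3‖R_L) = 91.26 kΩ, so V_A = 23.8 × 91.26/98.53 = 22.04 V.
Then V_B = V_A × (R3‖R_L)/(R2 + R3‖R_L) = 22.04 × 85.66/91.26 = 20.7 V.

V ≈ 20.7 V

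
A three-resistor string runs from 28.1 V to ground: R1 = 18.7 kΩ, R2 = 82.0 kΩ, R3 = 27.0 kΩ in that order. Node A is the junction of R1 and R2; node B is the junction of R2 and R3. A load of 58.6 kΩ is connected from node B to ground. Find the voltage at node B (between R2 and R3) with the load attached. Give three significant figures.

V ≈ 4.36 V

At node B, R3 is in parallel with the load: R3‖R_L = 18.48 kΩ.
Below node A the resistance is R2 + (R3‖R_L) = 100.5 kΩ, so V_A = 28.1 × 100.5/119.2 = 23.69 V.
Then V_B = V_A × (R3‖R_L)/(R2 + R3‖R_L) = 23.69 × 18.48/100.5 = 4.36 V.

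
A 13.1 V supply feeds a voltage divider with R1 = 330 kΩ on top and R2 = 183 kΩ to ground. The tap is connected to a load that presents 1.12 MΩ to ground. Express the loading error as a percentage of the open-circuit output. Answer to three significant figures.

9.51 %

The divider's output (Thévenin) resistance is R1‖R2 = 117.7 kΩ.
Fractional drop under load = R_th/(R_th + R_L) = 117.7 / (117.7 + 1120) = 0.09511.
So the output falls by 9.51 %.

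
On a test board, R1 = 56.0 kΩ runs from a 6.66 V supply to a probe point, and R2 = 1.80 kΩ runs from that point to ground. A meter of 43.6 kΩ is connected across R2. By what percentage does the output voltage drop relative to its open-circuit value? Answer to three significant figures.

3.85 %

The divider's output (Thévenin) resistance is R1‖R2 = 1.744 kΩ.
Fractional drop under load = R_th/(R_th + R_L) = 1.744 / (1.744 + 43.6) = 0.03846.
So the output falls by 3.85 %.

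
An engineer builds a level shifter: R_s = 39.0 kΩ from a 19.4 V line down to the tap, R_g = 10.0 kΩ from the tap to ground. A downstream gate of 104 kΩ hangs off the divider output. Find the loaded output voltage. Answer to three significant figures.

V_out ≈ 3.68 V

The load sits in parallel with R_g: R_g‖R_L = (10.0 × 104) / (10.0 + 104) = 9.123 kΩ.
V_out = 19.4 × 9.123 / (39.0 + 9.123) = 19.4 × 9.123/48.12 = 3.68 V.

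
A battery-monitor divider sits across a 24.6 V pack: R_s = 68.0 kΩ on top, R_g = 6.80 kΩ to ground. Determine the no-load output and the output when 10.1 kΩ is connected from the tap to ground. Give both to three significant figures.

Unloaded: 2.24 V; loaded: 1.39 V

Open-circuit: V = 24.6 × 6.80/(68.0 + 6.80) = 2.24 V.
With the load, R_g becomes R_g‖R_L = 4.064 kΩ, so V = 24.6 × 4.064/72.06 = 1.39 V.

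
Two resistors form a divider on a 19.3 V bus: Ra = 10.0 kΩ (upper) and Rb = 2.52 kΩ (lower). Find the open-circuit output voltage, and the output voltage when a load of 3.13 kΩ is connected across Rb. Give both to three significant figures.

Open-circuit: V = 19.3 × 2.52/(10.0 + 2.52) = 3.88 V.
With the load, Rb becomes Rb‖R_L = 1.396 kΩ, so V = 19.3 × 1.396/11.40 = 2.36 V.

Unloaded: 3.88 V; loaded: 2.36 V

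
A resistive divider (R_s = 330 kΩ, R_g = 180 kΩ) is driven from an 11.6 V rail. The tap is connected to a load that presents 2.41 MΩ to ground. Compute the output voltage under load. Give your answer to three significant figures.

V_out ≈ 3.91 V

The load sits in parallel with R_g: R_g‖R_L = (180 × 2410) / (180 + 2410) = 167.5 kΩ.
V_out = 11.6 × 167.5 / (330 + 167.5) = 11.6 × 167.5/497.5 = 3.91 V.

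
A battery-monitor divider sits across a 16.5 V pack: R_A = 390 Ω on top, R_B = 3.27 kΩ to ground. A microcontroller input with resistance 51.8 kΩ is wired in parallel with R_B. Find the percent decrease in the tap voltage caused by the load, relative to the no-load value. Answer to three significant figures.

The divider's output (Thévenin) resistance is R_A‖R_B = 348.4 Ω.
Fractional drop under load = R_th/(R_th + R_L) = 348.4 / (348.4 + 51800) = 0.006682.
So the output falls by 0.668 %.

0.668 %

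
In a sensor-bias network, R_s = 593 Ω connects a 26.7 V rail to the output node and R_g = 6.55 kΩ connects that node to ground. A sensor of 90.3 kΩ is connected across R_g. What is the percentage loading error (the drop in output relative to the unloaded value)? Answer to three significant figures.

The divider's output (Thévenin) resistance is R_s‖R_g = 543.8 Ω.
Fractional drop under load = R_th/(R_th + R_L) = 543.8 / (543.8 + 90300) = 0.005986.
So the output falls by 0.599 %.

0.599 %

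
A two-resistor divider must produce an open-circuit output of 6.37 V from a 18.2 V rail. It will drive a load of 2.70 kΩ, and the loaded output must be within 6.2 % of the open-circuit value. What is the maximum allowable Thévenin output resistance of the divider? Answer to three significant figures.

R_th ≤ 178 Ω

Loading drop = R_th/(R_th + R_L) ≤ 0.0620, so R_th ≤ R_L · ε/(1−ε) = 2.70 kΩ × 0.0620/0.9380 = 178 Ω.
(Any R1, R2 with R2/(R1+R2) = 0.350 and R1‖R2 ≤ 178 Ω will meet the spec.)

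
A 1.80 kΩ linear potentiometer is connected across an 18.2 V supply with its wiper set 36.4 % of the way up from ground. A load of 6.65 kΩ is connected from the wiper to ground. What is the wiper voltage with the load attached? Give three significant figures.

V ≈ 6.23 V

The wiper splits the pot into (1−α)R = 1145 Ω above and αR = 655.2 Ω below.
Lower section ‖ load = 596.4 Ω.
V_wiper = 18.2 × 596.4/(1145 + 596.4) = 6.23 V.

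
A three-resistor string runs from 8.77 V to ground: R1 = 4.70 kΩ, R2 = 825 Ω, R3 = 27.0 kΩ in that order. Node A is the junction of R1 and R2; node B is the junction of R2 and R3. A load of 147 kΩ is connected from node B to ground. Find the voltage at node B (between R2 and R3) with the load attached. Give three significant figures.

V ≈ 7.06 V

At node B, R3 is in parallel with the load: R3‖R_L = 22810 Ω.
Below node A the resistance is R2 + (R3‖R_L) = 23640 Ω, so V_A = 8.77 × 23640/28340 = 7.315 V.
Then V_B = V_A × (R3‖R_L)/(R2 + R3‖R_L) = 7.315 × 22810/23640 = 7.06 V.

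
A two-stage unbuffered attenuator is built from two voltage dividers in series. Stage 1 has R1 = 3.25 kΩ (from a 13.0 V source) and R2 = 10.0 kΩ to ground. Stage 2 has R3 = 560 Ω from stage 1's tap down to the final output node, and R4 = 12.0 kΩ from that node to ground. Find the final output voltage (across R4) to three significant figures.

Stage 2 presents R3+R4 = 12560 Ω as a load on stage 1's tap.
Stage 1's lower leg becomes R2‖(R3+R4) = 5567 Ω, so V_mid = 13.0 × 5567/8817 = 8.208 V.
Stage 2 is itself unloaded: V_out = V_mid × R4/(R3+R4) = 8.208 × 12000/12560 = 7.84 V.

V_out ≈ 7.84 V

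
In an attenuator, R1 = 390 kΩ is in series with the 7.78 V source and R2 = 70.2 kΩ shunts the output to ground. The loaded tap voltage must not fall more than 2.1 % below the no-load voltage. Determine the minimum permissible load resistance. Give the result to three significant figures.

Output resistance R_th = R1‖R2 = (390 × 70.2)/460.2 = 59.49 kΩ.
The fractional drop is R_th/(R_th + R_L); requiring this ≤ 0.0210 gives R_L ≥ R_th(1/0.0210 − 1) = 59.49 × 46.62 = 2.77 MΩ.

R_L(min) ≈ 2.77 MΩ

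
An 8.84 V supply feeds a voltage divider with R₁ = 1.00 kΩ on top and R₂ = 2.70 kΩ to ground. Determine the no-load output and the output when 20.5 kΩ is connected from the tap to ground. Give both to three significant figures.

Open-circuit: V = 8.84 × 2.70/(1.00 + 2.70) = 6.45 V.
With the load, R₂ becomes R₂‖R_L = 2.386 kΩ, so V = 8.84 × 2.386/3.386 = 6.23 V.

Unloaded: 6.45 V; loaded: 6.23 V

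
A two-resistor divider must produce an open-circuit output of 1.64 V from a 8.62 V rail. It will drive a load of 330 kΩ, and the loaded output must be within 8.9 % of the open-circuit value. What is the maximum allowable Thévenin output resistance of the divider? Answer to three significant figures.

R_th ≤ 32.2 kΩ

Loading drop = R_th/(R_th + R_L) ≤ 0.0890, so R_th ≤ R_L · ε/(1−ε) = 330 kΩ × 0.0890/0.9110 = 32.2 kΩ.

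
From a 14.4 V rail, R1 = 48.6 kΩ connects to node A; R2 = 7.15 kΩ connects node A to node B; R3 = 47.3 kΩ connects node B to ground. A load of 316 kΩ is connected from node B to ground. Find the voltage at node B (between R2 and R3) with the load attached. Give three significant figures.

At node B, R3 is in parallel with the load: R3‖R_L = 41.14 kΩ.
Below node A the resistance is R2 + (R3‖R_L) = 48.29 kΩ, so V_A = 14.4 × 48.29/96.89 = 7.177 V.
Then V_B = V_A × (R3‖R_L)/(R2 + R3‖R_L) = 7.177 × 41.14/48.29 = 6.11 V.

V ≈ 6.11 V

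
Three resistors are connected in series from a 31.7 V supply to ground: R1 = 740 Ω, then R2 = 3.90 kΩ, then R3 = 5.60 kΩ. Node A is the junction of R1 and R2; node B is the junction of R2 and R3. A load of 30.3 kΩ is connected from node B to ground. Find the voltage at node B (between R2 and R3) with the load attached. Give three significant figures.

V ≈ 16.0 V

At node B, R3 is in parallel with the load: R3‖R_L = 4726 Ω.
Below node A the resistance is R2 + (R3‖R_L) = 8626 Ω, so V_A = 31.7 × 8626/9366 = 29.20 V.
Then V_B = V_A × (R3‖R_L)/(R2 + R3‖R_L) = 29.20 × 4726/8626 = 16.0 V.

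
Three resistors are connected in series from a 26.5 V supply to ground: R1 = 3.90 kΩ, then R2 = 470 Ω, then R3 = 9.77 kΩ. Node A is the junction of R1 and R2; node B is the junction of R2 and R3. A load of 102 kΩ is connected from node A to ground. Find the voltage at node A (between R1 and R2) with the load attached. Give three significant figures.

Below node A the series string R2+R3 = 10240 Ω sits in parallel with the 102000 Ω load: 9306 Ω.
V_A = 26.5 × 9306/(3900 + 9306) = 18.7 V.

V ≈ 18.7 V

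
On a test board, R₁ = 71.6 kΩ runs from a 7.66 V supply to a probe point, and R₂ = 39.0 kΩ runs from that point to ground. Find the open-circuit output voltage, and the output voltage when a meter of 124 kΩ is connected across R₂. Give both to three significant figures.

Open-circuit: V = 7.66 × 39.0/(71.6 + 39.0) = 2.70 V.
With the load, R₂ becomes R₂‖R_L = 29.67 kΩ, so V = 7.66 × 29.67/101.3 = 2.24 V.

Unloaded: 2.70 V; loaded: 2.24 V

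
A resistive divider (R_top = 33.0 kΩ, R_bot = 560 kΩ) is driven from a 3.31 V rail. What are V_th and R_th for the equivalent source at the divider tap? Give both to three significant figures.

V_th = 3.13 V, R_th = 31.2 kΩ

V_th is the open-circuit tap voltage: 3.31 × 560/(33.0 + 560) = 3.13 V.
With the supply zeroed, R_top and R_bot appear in parallel from the tap: R_th = R_top‖R_bot = (33.0 × 560)/593.0 = 31.2 kΩ.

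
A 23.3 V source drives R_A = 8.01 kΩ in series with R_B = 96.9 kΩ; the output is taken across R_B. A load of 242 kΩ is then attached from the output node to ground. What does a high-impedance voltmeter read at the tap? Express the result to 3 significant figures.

The load sits in parallel with R_B: R_B‖R_L = (96.9 × 242) / (96.9 + 242) = 69.19 kΩ.
V_out = 23.3 × 69.19 / (8.01 + 69.19) = 23.3 × 69.19/77.20 = 20.9 V.
(Unloaded it would have been 21.5 V.)

V_out ≈ 20.9 V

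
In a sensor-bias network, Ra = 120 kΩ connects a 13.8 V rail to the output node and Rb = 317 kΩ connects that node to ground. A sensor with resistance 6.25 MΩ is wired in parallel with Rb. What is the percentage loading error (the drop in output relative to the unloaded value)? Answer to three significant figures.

1.37 %

The divider's output (Thévenin) resistance is Ra‖Rb = 87.05 kΩ.
Fractional drop under load = R_th/(R_th + R_L) = 87.05 / (87.05 + 6250) = 0.01374.
So the output falls by 1.37 %.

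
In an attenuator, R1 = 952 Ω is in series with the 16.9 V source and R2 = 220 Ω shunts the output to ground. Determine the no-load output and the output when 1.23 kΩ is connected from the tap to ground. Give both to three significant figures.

Open-circuit: V = 16.9 × 220/(952 + 220) = 3.17 V.
With the load, R2 becomes R2‖R_L = 186.6 Ω, so V = 16.9 × 186.6/1139 = 2.77 V.

Unloaded: 3.17 V; loaded: 2.77 V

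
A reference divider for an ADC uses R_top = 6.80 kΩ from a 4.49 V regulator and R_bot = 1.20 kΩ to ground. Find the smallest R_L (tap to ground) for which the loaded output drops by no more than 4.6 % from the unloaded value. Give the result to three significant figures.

R_L(min) ≈ 21.2 kΩ

Output resistance R_th = R_top‖R_bot = (6.80 × 1.20)/8.000 = 1.020 kΩ.
The fractional drop is R_th/(R_th + R_L); requiring this ≤ 0.0460 gives R_L ≥ R_th(1/0.0460 − 1) = 1.020 × 20.74 = 21.2 kΩ.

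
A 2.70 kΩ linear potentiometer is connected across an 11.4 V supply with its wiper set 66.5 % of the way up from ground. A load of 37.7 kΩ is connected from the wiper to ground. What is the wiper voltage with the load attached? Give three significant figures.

The wiper splits the pot into (1−α)R = 904.5 Ω above and αR = 1796 Ω below.
Lower section ‖ load = 1714 Ω.
V_wiper = 11.4 × 1714/(904.5 + 1714) = 7.46 V.

V ≈ 7.46 V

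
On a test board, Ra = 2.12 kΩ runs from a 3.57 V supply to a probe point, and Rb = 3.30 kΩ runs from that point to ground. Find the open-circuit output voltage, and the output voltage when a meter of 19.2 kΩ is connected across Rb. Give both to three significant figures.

Unloaded: 2.17 V; loaded: 2.04 V

Open-circuit: V = 3.57 × 3.30/(2.12 + 3.30) = 2.17 V.
With the load, Rb becomes Rb‖R_L = 2.816 kΩ, so V = 3.57 × 2.816/4.936 = 2.04 V.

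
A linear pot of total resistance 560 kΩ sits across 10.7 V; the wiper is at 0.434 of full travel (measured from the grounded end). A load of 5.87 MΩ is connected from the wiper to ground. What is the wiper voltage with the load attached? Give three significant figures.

The wiper splits the pot into (1−α)R = 317.0 kΩ above and αR = 243.0 kΩ below.
Lower section ‖ load = 233.4 kΩ.
V_wiper = 10.7 × 233.4/(317.0 + 233.4) = 4.54 V.

V ≈ 4.54 V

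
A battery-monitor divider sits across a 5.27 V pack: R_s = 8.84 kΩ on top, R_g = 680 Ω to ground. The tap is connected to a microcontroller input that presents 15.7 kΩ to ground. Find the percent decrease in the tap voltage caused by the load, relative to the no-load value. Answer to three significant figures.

The divider's output (Thévenin) resistance is R_s‖R_g = 631.4 Ω.
Fractional drop under load = R_th/(R_th + R_L) = 631.4 / (631.4 + 15700) = 0.03866.
So the output falls by 3.87 %.

3.87 %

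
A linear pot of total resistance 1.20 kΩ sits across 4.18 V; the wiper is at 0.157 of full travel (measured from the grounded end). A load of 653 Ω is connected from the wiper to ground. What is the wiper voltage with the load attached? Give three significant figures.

V ≈ 0.528 V

The wiper splits the pot into (1−α)R = 1012 Ω above and αR = 188.4 Ω below.
Lower section ‖ load = 146.2 Ω.
V_wiper = 4.18 × 146.2/(1012 + 146.2) = 0.528 V.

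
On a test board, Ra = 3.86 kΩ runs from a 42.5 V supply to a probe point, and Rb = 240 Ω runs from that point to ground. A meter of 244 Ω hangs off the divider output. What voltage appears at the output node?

V_out ≈ 1.29 V

The load sits in parallel with Rb: Rb‖R_L = (240 × 244) / (240 + 244) = 121.0 Ω.
V_out = 42.5 × 121.0 / (3860 + 121.0) = 42.5 × 121.0/3981 = 1.29 V.
(Unloaded it would have been 2.49 V.)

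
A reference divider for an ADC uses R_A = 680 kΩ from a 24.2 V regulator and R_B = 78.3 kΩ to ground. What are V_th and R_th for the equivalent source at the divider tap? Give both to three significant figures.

V_th = 2.50 V, R_th = 70.2 kΩ

V_th is the open-circuit tap voltage: 24.2 × 78.3/(680 + 78.3) = 2.50 V.
With the supply zeroed, R_A and R_B appear in parallel from the tap: R_th = R_A‖R_B = (680 × 78.3)/758.3 = 70.2 kΩ.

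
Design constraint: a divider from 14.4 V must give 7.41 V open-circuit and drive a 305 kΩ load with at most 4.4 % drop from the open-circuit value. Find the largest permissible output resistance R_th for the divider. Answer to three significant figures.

Loading drop = R_th/(R_th + R_L) ≤ 0.0440, so R_th ≤ R_L · ε/(1−ε) = 305 kΩ × 0.0440/0.9560 = 14.0 kΩ.

R_th ≤ 14.0 kΩ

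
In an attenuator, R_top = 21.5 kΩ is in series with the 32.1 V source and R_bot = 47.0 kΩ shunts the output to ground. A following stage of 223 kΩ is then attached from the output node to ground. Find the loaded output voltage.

The load sits in parallel with R_bot: R_bot‖R_L = (47.0 × 223) / (47.0 + 223) = 38.82 kΩ.
V_out = 32.1 × 38.82 / (21.5 + 38.82) = 32.1 × 38.82/60.32 = 20.7 V.

V_out ≈ 20.7 V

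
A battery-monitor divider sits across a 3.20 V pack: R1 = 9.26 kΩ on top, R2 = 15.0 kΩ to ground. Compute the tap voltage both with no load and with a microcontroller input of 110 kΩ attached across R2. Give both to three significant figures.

Open-circuit: V = 3.20 × 15.0/(9.26 + 15.0) = 1.98 V.
With the load, R2 becomes R2‖R_L = 13.20 kΩ, so V = 3.20 × 13.20/22.46 = 1.88 V.

Unloaded: 1.98 V; loaded: 1.88 V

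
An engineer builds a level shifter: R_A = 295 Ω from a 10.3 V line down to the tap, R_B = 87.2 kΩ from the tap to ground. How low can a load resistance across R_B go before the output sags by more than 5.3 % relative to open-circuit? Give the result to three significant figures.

R_L(min) ≈ 5.25 kΩ

Output resistance R_th = R_A‖R_B = (295 × 87200)/87500 = 294.0 Ω.
The fractional drop is R_th/(R_th + R_L); requiring this ≤ 0.0530 gives R_L ≥ R_th(1/0.0530 − 1) = 294.0 × 17.87 = 5.25 kΩ.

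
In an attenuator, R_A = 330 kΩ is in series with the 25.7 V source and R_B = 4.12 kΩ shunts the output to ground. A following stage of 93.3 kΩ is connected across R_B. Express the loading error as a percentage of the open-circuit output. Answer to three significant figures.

The divider's output (Thévenin) resistance is R_A‖R_B = 4.069 kΩ.
Fractional drop under load = R_th/(R_th + R_L) = 4.069 / (4.069 + 93.3) = 0.04179.
So the output falls by 4.18 %.

4.18 %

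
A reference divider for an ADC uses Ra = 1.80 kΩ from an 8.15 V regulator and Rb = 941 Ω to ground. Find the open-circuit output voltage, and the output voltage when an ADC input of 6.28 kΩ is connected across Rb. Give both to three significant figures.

Unloaded: 2.80 V; loaded: 2.55 V

Open-circuit: V = 8.15 × 941/(1800 + 941) = 2.80 V.
With the load, Rb becomes Rb‖R_L = 818.4 Ω, so V = 8.15 × 818.4/2618 = 2.55 V.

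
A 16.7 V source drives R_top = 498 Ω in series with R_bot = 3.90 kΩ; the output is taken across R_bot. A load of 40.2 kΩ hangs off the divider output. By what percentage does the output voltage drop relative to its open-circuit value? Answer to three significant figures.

The divider's output (Thévenin) resistance is R_top‖R_bot = 441.6 Ω.
Fractional drop under load = R_th/(R_th + R_L) = 441.6 / (441.6 + 40200) = 0.01087.
So the output falls by 1.09 %.

1.09 %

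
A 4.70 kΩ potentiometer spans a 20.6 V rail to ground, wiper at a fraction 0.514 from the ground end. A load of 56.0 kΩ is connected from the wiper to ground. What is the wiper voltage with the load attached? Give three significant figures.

V ≈ 10.4 V

The wiper splits the pot into (1−α)R = 2.284 kΩ above and αR = 2.416 kΩ below.
Lower section ‖ load = 2.316 kΩ.
V_wiper = 20.6 × 2.316/(2.284 + 2.316) = 10.4 V.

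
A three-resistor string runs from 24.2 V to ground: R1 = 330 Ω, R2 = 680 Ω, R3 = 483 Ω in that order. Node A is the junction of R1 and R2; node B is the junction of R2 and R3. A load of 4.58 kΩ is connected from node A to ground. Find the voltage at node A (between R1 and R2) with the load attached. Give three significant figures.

Below node A the series string R2+R3 = 1163 Ω sits in parallel with the 4580 Ω load: 927.5 Ω.
V_A = 24.2 × 927.5/(330 + 927.5) = 17.8 V.

V ≈ 17.8 V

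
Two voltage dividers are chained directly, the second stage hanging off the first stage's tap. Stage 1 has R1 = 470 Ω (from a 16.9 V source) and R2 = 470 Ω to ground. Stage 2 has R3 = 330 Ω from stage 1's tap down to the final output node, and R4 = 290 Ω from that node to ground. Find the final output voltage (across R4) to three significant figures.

Stage 2 presents R3+R4 = 620.0 Ω as a load on stage 1's tap.
Stage 1's lower leg becomes R2‖(R3+R4) = 267.3 Ω, so V_mid = 16.9 × 267.3/737.3 = 6.127 V.
Stage 2 is itself unloaded: V_out = V_mid × R4/(R3+R4) = 6.127 × 290/620.0 = 2.87 V.

V_out ≈ 2.87 V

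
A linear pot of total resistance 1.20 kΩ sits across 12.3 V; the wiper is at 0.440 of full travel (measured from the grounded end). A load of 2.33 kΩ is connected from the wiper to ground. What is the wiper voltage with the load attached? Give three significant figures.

The wiper splits the pot into (1−α)R = 672.0 Ω above and αR = 528.0 Ω below.
Lower section ‖ load = 430.5 Ω.
V_wiper = 12.3 × 430.5/(672.0 + 430.5) = 4.80 V.

V ≈ 4.80 V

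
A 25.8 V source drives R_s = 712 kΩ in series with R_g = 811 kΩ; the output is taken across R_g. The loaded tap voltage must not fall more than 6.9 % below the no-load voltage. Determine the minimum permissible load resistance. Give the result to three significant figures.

Output resistance R_th = R_s‖R_g = (712 × 811)/1523 = 379.1 kΩ.
The fractional drop is R_th/(R_th + R_L); requiring this ≤ 0.0690 gives R_L ≥ R_th(1/0.0690 − 1) = 379.1 × 13.49 = 5.12 MΩ.

R_L(min) ≈ 5.12 MΩ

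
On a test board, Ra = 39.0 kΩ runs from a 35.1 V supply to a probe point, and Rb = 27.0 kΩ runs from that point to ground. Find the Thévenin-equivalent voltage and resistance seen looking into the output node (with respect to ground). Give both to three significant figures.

V_th is the open-circuit tap voltage: 35.1 × 27.0/(39.0 + 27.0) = 14.4 V.
With the supply zeroed, Ra and Rb appear in parallel from the tap: R_th = Ra‖Rb = (39.0 × 27.0)/66.00 = 16.0 kΩ.

V_th = 14.4 V, R_th = 16.0 kΩ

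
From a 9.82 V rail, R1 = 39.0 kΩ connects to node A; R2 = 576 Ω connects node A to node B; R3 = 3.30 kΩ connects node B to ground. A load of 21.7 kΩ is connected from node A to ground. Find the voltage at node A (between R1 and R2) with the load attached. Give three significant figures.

Below node A the series string R2+R3 = 3876 Ω sits in parallel with the 21700 Ω load: 3289 Ω.
V_A = 9.82 × 3289/(39000 + 3289) = 0.764 V.

V ≈ 0.764 V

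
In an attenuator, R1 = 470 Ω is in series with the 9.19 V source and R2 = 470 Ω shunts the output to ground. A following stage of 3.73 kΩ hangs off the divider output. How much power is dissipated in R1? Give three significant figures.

P ≈ 50.4 mW

Total resistance from the source is R1 + (R2‖R_L) = 887.4 Ω, so I = 9.19/887.4 Ω = 10.36 mA.
P = I²·R1 = (10.36 mA)² × 470 Ω = 50.4 mW.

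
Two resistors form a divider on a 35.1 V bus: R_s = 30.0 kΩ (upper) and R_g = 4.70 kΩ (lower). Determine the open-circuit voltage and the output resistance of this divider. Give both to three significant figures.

V_th is the open-circuit tap voltage: 35.1 × 4.70/(30.0 + 4.70) = 4.75 V.
With the supply zeroed, R_s and R_g appear in parallel from the tap: R_th = R_s‖R_g = (30.0 × 4.70)/34.70 = 4.06 kΩ.

V_th = 4.75 V, R_th = 4.06 kΩ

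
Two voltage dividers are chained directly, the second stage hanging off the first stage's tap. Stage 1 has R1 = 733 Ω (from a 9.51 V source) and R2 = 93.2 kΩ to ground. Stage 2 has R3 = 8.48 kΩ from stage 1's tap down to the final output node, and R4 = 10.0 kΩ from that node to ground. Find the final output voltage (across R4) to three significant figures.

V_out ≈ 4.91 V

Stage 2 presents R3+R4 = 18480 Ω as a load on stage 1's tap.
Stage 1's lower leg becomes R2‖(R3+R4) = 15420 Ω, so V_mid = 9.51 × 15420/16160 = 9.079 V.
Stage 2 is itself unloaded: V_out = V_mid × R4/(R3+R4) = 9.079 × 10000/18480 = 4.91 V.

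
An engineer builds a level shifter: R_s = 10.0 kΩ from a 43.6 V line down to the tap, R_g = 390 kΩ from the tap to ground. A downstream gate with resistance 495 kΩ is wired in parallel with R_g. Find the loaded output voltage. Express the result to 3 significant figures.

V_out ≈ 41.7 V

The load sits in parallel with R_g: R_g‖R_L = (390 × 495) / (390 + 495) = 218.1 kΩ.
V_out = 43.6 × 218.1 / (10.0 + 218.1) = 43.6 × 218.1/228.1 = 41.7 V.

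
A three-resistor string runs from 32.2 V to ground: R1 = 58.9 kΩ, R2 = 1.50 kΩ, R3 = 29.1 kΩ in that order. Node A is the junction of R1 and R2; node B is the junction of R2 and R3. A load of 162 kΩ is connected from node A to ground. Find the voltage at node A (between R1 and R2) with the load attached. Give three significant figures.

V ≈ 9.79 V

Below node A the series string R2+R3 = 30.60 kΩ sits in parallel with the 162 kΩ load: 25.74 kΩ.
V_A = 32.2 × 25.74/(58.9 + 25.74) = 9.79 V.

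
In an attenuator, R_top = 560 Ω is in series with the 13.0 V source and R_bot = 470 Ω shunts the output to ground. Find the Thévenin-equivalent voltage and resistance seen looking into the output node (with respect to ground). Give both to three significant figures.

V_th = 5.93 V, R_th = 256 Ω

V_th is the open-circuit tap voltage: 13.0 × 470/(560 + 470) = 5.93 V.
With the supply zeroed, R_top and R_bot appear in parallel from the tap: R_th = R_top‖R_bot = (560 × 470)/1030 = 256 Ω.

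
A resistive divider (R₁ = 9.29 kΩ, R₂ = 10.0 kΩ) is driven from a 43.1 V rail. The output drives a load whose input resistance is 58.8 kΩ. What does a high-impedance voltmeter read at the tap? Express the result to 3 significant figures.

V_out ≈ 20.7 V

The load sits in parallel with R₂: R₂‖R_L = (10.0 × 58.8) / (10.0 + 58.8) = 8.547 kΩ.
V_out = 43.1 × 8.547 / (9.29 + 8.547) = 43.1 × 8.547/17.84 = 20.7 V.
(Unloaded it would have been 22.3 V.)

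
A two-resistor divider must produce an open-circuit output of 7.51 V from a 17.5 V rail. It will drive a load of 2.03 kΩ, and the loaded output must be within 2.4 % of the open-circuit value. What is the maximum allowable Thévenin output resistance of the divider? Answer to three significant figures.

R_th ≤ 49.9 Ω

Loading drop = R_th/(R_th + R_L) ≤ 0.0240, so R_th ≤ R_L · ε/(1−ε) = 2.03 kΩ × 0.0240/0.9760 = 49.9 Ω.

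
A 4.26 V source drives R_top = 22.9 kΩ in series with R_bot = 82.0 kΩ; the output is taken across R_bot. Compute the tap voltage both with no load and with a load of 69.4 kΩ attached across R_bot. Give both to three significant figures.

Open-circuit: V = 4.26 × 82.0/(22.9 + 82.0) = 3.33 V.
With the load, R_bot becomes R_bot‖R_L = 37.59 kΩ, so V = 4.26 × 37.59/60.49 = 2.65 V.

Unloaded: 3.33 V; loaded: 2.65 V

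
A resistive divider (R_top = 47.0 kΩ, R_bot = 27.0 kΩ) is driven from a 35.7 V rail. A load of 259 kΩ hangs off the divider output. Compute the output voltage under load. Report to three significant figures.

The load sits in parallel with R_bot: R_bot‖R_L = (27.0 × 259) / (27.0 + 259) = 24.45 kΩ.
V_out = 35.7 × 24.45 / (47.0 + 24.45) = 35.7 × 24.45/71.45 = 12.2 V.

V_out ≈ 12.2 V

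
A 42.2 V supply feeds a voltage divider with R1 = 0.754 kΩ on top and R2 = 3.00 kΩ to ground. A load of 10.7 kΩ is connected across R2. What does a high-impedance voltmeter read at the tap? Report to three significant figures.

The load sits in parallel with R2: R2‖R_L = (3000 × 10700) / (3000 + 10700) = 2343 Ω.
V_out = 42.2 × 2343 / (754 + 2343) = 42.2 × 2343/3097 = 31.9 V.

V_out ≈ 31.9 V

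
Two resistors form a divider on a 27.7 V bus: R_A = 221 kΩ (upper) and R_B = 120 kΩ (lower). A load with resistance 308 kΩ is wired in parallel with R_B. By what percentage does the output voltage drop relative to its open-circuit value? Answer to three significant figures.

20.2 %

Unloaded V = 27.7 × 120/341.0 = 9.748 V.
Loaded: R_B‖R_L = 86.36 kΩ, giving V = 27.7 × 86.36/307.4 = 7.783 V.
Drop = (9.748 − 7.783) / 9.748 = 20.2 %.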